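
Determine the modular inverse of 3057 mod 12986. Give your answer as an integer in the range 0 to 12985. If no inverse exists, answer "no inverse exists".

1559

Extended Euclidean algorithm:
12986 = 4×3057 + 758
3057 = 4×758 + 25
758 = 30×25 + 8
25 = 3×8 + 1
8 = 8×1 + 0
gcd = 1, so the inverse exists. Back-substitute:
1 = 25 − 3·8
1 = −3·758 + 91·25
1 = 91·3057 − 367·758
1 = −367·12986 + 1559·3057
So 3057·1559 ≡ 1 (mod 12986).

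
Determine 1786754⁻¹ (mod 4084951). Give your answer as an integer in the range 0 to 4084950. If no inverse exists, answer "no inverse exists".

2002512

gcd(4084951, 1786754) by repeated division:
4084951 = 2×1786754 + 511443
1786754 = 3×511443 + 252425
511443 = 2×252425 + 6593
252425 = 38×6593 + 1891
6593 = 3×1891 + 920
1891 = 2×920 + 51
920 = 18×51 + 2
51 = 25×2 + 1
2 = 2×1 + 0
The gcd is 1. Working backward:
1 = 51 − 25·2
1 = −25·920 + 451·51
1 = 451·1891 − 927·920
1 = −927·6593 + 3232·1891
1 = 3232·252425 − 123743·6593
1 = −123743·511443 + 250718·252425
1 = 250718·1786754 − 875897·511443
1 = −875897·4084951 + 2002512·1786754
So 1786754·2002512 ≡ 1 (mod 4084951).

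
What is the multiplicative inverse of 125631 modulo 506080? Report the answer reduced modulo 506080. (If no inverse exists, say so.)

Run Euclid on (506080, 125631):
506080 = 4*125631 + 3556
125631 = 35*3556 + 1171
3556 = 3*1171 + 43
1171 = 27*43 + 10
43 = 4*10 + 3
10 = 3*3 + 1
3 = 3*1 + 0
gcd = 1, so the inverse exists. Back-substitute:
1 = 10 − 3·3
1 = −3·43 + 13·10
1 = 13·1171 − 354·43
1 = −354·3556 + 1075·1171
1 = 1075·125631 − 37979·3556
1 = −37979·506080 + 152991·125631
So 125631·152991 ≡ 1 (mod 506080).

152991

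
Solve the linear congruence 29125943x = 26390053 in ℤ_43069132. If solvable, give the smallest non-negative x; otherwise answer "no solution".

First find gcd(29125943, 43069132):
43069132 = 1*29125943 + 13943189
29125943 = 2*13943189 + 1239565
13943189 = 11*1239565 + 307974
1239565 = 4*307974 + 7669
307974 = 40*7669 + 1214
7669 = 6*1214 + 385
1214 = 3*385 + 59
385 = 6*59 + 31
59 = 1*31 + 28
31 = 1*28 + 3
28 = 9*3 + 1
3 = 3*1 + 0
gcd = 1, so a unique solution mod 43069132 exists.
Back-substitute for the Bézout coefficients:
1 = 28 − 9·3
1 = −9·31 + 10·28
1 = 10·59 − 19·31
1 = −19·385 + 124·59
1 = 124·1214 − 391·385
1 = −391·7669 + 2470·1214
1 = 2470·307974 − 99191·7669
1 = −99191·1239565 + 399234·307974
1 = 399234·13943189 − 4490765·1239565
1 = −4490765·29125943 + 9380764·13943189
1 = 9380764·43069132 − 13871529·29125943
So 29125943·(-13871529) ≡ 1 (mod 43069132), giving 29125943⁻¹ ≡ 29197603.
x ≡ 29125943⁻¹·26390053 ≡ 29197603·26390053 ≡ 8846163 (mod 43069132).

8846163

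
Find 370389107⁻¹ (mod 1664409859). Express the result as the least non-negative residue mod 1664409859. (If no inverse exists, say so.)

1124469712

Run Euclid on (1664409859, 370389107):
1664409859 = 4×370389107 + 182853431
370389107 = 2×182853431 + 4682245
182853431 = 39×4682245 + 245876
4682245 = 19×245876 + 10601
245876 = 23×10601 + 2053
10601 = 5×2053 + 336
2053 = 6×336 + 37
336 = 9×37 + 3
37 = 12×3 + 1
3 = 3×1 + 0
gcd = 1, so the inverse exists. Back-substitute:
1 = 37 − 12·3
1 = −12·336 + 109·37
1 = 109·2053 − 666·336
1 = −666·10601 + 3439·2053
1 = 3439·245876 − 79763·10601
1 = −79763·4682245 + 1518936·245876
1 = 1518936·182853431 − 59318267·4682245
1 = −59318267·370389107 + 120155470·182853431
1 = 120155470·1664409859 − 539940147·370389107
So 370389107·(-539940147) ≡ 1 (mod 1664409859), and -539940147 ≡ 1124469712 (mod 1664409859).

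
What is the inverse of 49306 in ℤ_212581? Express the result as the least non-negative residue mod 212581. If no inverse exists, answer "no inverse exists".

Apply the Euclidean algorithm to 212581 and 49306:
212581 = 4×49306 + 15357
49306 = 3×15357 + 3235
15357 = 4×3235 + 2417
3235 = 1×2417 + 818
2417 = 2×818 + 781
818 = 1×781 + 37
781 = 21×37 + 4
37 = 9×4 + 1
4 = 4×1 + 0
Since gcd(49306, 212581) = 1, back-substitute to write 1 as a combination:
1 = 37 − 9·4
1 = −9·781 + 190·37
1 = 190·818 − 199·781
1 = −199·2417 + 588·818
1 = 588·3235 − 787·2417
1 = −787·15357 + 3736·3235
1 = 3736·49306 − 11995·15357
1 = −11995·212581 + 51716·49306
So 49306·51716 ≡ 1 (mod 212581).

51716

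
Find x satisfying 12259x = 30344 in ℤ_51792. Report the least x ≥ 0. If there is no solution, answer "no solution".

gcd(12259, 51792):
51792 = 4×12259 + 2756
12259 = 4×2756 + 1235
2756 = 2×1235 + 286
1235 = 4×286 + 91
286 = 3×91 + 13
91 = 7×13 + 0
gcd = 13, but 13 ∤ 30344, so the congruence has no solution.

no solution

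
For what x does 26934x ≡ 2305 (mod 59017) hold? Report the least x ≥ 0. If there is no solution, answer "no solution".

4836

First find gcd(26934, 59017):
59017 = 2*26934 + 5149
26934 = 5*5149 + 1189
5149 = 4*1189 + 393
1189 = 3*393 + 10
393 = 39*10 + 3
10 = 3*3 + 1
3 = 3*1 + 0
gcd = 1, so a unique solution mod 59017 exists.
Back-substitute for the Bézout coefficients:
1 = 10 − 3·3
1 = −3·393 + 118·10
1 = 118·1189 − 357·393
1 = −357·5149 + 1546·1189
1 = 1546·26934 − 8087·5149
1 = −8087·59017 + 17720·26934
So 26934·(17720) ≡ 1 (mod 59017), giving 26934⁻¹ ≡ 17720.
x ≡ 26934⁻¹·2305 ≡ 17720·2305 ≡ 4836 (mod 59017).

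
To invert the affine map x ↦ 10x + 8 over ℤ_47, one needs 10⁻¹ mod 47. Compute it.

33

Run Euclid on (47, 10):
47 = 4×10 + 7
10 = 1×7 + 3
7 = 2×3 + 1
3 = 3×1 + 0
Since gcd(10, 47) = 1, back-substitute to write 1 as a combination:
1 = 7 − 2·3
1 = −2·10 + 3·7
1 = 3·47 − 14·10
Thus 10·(-14) ≡ 1 (mod 47); reducing, -14 mod 47 = 33.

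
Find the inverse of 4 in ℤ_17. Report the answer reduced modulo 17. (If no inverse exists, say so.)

13

gcd(17, 4) by repeated division:
17 = 4·4 + 1
4 = 4·1 + 0
The gcd is 1. Working backward:
1 = 17 − 4·4
Thus 4·(-4) ≡ 1 (mod 17); reducing, -4 mod 17 = 13.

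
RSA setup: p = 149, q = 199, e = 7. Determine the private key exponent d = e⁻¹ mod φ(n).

φ(n) = (p−1)(q−1) = 148·198 = 29304.
Need d with 7·d ≡ 1 (mod 29304). Apply the extended Euclidean algorithm:
29304 = 4186×7 + 2
7 = 3×2 + 1
2 = 2×1 + 0
Back-substitute:
1 = 7 − 3·2
1 = −3·29304 + 12559·7
So 7·12559 ≡ 1 (mod 29304), hence d = 12559.

12559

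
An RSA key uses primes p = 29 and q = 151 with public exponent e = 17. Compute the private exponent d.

3953

φ(n) = (p−1)(q−1) = 28·150 = 4200.
Need d with 17·d ≡ 1 (mod 4200). Apply the extended Euclidean algorithm:
4200 = 247·17 + 1
17 = 17·1 + 0
Back-substitute:
1 = 4200 − 247·17
So 17·(-247) ≡ 1 (mod 4200), hence d ≡ -247 ≡ 3953 (mod 4200).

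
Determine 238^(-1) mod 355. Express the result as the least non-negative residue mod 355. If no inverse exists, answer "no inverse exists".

267

Apply the Euclidean algorithm to 355 and 238:
355 = 1·238 + 117
238 = 2·117 + 4
117 = 29·4 + 1
4 = 4·1 + 0
The gcd is 1. Working backward:
1 = 117 − 29·4
1 = −29·238 + 59·117
1 = 59·355 − 88·238
Thus 238·(-88) ≡ 1 (mod 355); reducing, -88 mod 355 = 267.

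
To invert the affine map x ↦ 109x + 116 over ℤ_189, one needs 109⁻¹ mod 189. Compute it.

163

Run Euclid on (189, 109):
189 = 1*109 + 80
109 = 1*80 + 29
80 = 2*29 + 22
29 = 1*22 + 7
22 = 3*7 + 1
7 = 7*1 + 0
The gcd is 1. Working backward:
1 = 22 − 3·7
1 = −3·29 + 4·22
1 = 4·80 − 11·29
1 = −11·109 + 15·80
1 = 15·189 − 26·109
So 109·(-26) ≡ 1 (mod 189), and -26 ≡ 163 (mod 189).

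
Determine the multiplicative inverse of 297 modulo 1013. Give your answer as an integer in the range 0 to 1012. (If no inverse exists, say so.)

822

Apply the Euclidean algorithm to 1013 and 297:
1013 = 3*297 + 122
297 = 2*122 + 53
122 = 2*53 + 16
53 = 3*16 + 5
16 = 3*5 + 1
5 = 5*1 + 0
Since gcd(297, 1013) = 1, back-substitute to write 1 as a combination:
1 = 16 − 3·5
1 = −3·53 + 10·16
1 = 10·122 − 23·53
1 = −23·297 + 56·122
1 = 56·1013 − 191·297
Thus 297·(-191) ≡ 1 (mod 1013); reducing, -191 mod 1013 = 822.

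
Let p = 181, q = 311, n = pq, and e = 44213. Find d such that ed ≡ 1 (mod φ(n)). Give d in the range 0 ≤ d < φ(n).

13277

φ(n) = (p−1)(q−1) = 180·310 = 55800.
Need d with 44213·d ≡ 1 (mod 55800). Apply the extended Euclidean algorithm:
55800 = 1*44213 + 11587
44213 = 3*11587 + 9452
11587 = 1*9452 + 2135
9452 = 4*2135 + 912
2135 = 2*912 + 311
912 = 2*311 + 290
311 = 1*290 + 21
290 = 13*21 + 17
21 = 1*17 + 4
17 = 4*4 + 1
4 = 4*1 + 0
Back-substitute:
1 = 17 − 4·4
1 = −4·21 + 5·17
1 = 5·290 − 69·21
1 = −69·311 + 74·290
1 = 74·912 − 217·311
1 = −217·2135 + 508·912
1 = 508·9452 − 2249·2135
1 = −2249·11587 + 2757·9452
1 = 2757·44213 − 10520·11587
1 = −10520·55800 + 13277·44213
So 44213·13277 ≡ 1 (mod 55800), hence d = 13277.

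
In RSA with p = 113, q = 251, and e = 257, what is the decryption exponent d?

φ(n) = (p−1)(q−1) = 112·250 = 28000.
Need d with 257·d ≡ 1 (mod 28000). Apply the extended Euclidean algorithm:
28000 = 108×257 + 244
257 = 1×244 + 13
244 = 18×13 + 10
13 = 1×10 + 3
10 = 3×3 + 1
3 = 3×1 + 0
Back-substitute:
1 = 10 − 3·3
1 = −3·13 + 4·10
1 = 4·244 − 75·13
1 = −75·257 + 79·244
1 = 79·28000 − 8607·257
So 257·(-8607) ≡ 1 (mod 28000), hence d ≡ -8607 ≡ 19393 (mod 28000).

19393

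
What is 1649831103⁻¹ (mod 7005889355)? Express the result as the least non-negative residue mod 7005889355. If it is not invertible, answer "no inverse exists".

3454031797

Apply the Euclidean algorithm to 7005889355 and 1649831103:
7005889355 = 4·1649831103 + 406564943
1649831103 = 4·406564943 + 23571331
406564943 = 17·23571331 + 5852316
23571331 = 4·5852316 + 162067
5852316 = 36·162067 + 17904
162067 = 9·17904 + 931
17904 = 19·931 + 215
931 = 4·215 + 71
215 = 3·71 + 2
71 = 35·2 + 1
2 = 2·1 + 0
Since gcd(1649831103, 7005889355) = 1, back-substitute to write 1 as a combination:
1 = 71 − 35·2
1 = −35·215 + 106·71
1 = 106·931 − 459·215
1 = −459·17904 + 8827·931
1 = 8827·162067 − 79902·17904
1 = −79902·5852316 + 2885299·162067
1 = 2885299·23571331 − 11621098·5852316
1 = −11621098·406564943 + 200443965·23571331
1 = 200443965·1649831103 − 813396958·406564943
1 = −813396958·7005889355 + 3454031797·1649831103
So 1649831103·3454031797 ≡ 1 (mod 7005889355).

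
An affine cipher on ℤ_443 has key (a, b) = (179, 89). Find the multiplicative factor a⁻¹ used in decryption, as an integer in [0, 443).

99

gcd(443, 179) by repeated division:
443 = 2×179 + 85
179 = 2×85 + 9
85 = 9×9 + 4
9 = 2×4 + 1
4 = 4×1 + 0
The gcd is 1. Working backward:
1 = 9 − 2·4
1 = −2·85 + 19·9
1 = 19·179 − 40·85
1 = −40·443 + 99·179
So 179·99 ≡ 1 (mod 443).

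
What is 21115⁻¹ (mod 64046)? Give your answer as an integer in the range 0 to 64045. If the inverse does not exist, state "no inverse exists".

Extended Euclidean algorithm:
64046 = 3·21115 + 701
21115 = 30·701 + 85
701 = 8·85 + 21
85 = 4·21 + 1
21 = 21·1 + 0
The gcd is 1. Working backward:
1 = 85 − 4·21
1 = −4·701 + 33·85
1 = 33·21115 − 994·701
1 = −994·64046 + 3015·21115
So 21115·3015 ≡ 1 (mod 64046).

3015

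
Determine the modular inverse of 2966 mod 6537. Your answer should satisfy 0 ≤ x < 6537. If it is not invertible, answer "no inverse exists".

Run Euclid on (6537, 2966):
6537 = 2·2966 + 605
2966 = 4·605 + 546
605 = 1·546 + 59
546 = 9·59 + 15
59 = 3·15 + 14
15 = 1·14 + 1
14 = 14·1 + 0
Since gcd(2966, 6537) = 1, back-substitute to write 1 as a combination:
1 = 15 − 14
1 = −59 + 4·15
1 = 4·546 − 37·59
1 = −37·605 + 41·546
1 = 41·2966 − 201·605
1 = −201·6537 + 443·2966
So 2966·443 ≡ 1 (mod 6537).

443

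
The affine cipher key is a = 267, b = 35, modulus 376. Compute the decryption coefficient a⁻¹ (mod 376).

gcd(376, 267) by repeated division:
376 = 1×267 + 109
267 = 2×109 + 49
109 = 2×49 + 11
49 = 4×11 + 5
11 = 2×5 + 1
5 = 5×1 + 0
The gcd is 1. Working backward:
1 = 11 − 2·5
1 = −2·49 + 9·11
1 = 9·109 − 20·49
1 = −20·267 + 49·109
1 = 49·376 − 69·267
Hence 267⁻¹ ≡ -69 ≡ 307 (mod 376).

307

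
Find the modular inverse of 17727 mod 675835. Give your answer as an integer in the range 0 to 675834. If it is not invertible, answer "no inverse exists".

73733

Apply the Euclidean algorithm to 675835 and 17727:
675835 = 38×17727 + 2209
17727 = 8×2209 + 55
2209 = 40×55 + 9
55 = 6×9 + 1
9 = 9×1 + 0
Since gcd(17727, 675835) = 1, back-substitute to write 1 as a combination:
1 = 55 − 6·9
1 = −6·2209 + 241·55
1 = 241·17727 − 1934·2209
1 = −1934·675835 + 73733·17727
So 17727·73733 ≡ 1 (mod 675835).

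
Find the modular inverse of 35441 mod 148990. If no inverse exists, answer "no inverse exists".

35031

Run Euclid on (148990, 35441):
148990 = 4·35441 + 7226
35441 = 4·7226 + 6537
7226 = 1·6537 + 689
6537 = 9·689 + 336
689 = 2·336 + 17
336 = 19·17 + 13
17 = 1·13 + 4
13 = 3·4 + 1
4 = 4·1 + 0
The gcd is 1. Working backward:
1 = 13 − 3·4
1 = −3·17 + 4·13
1 = 4·336 − 79·17
1 = −79·689 + 162·336
1 = 162·6537 − 1537·689
1 = −1537·7226 + 1699·6537
1 = 1699·35441 − 8333·7226
1 = −8333·148990 + 35031·35441
So 35441·35031 ≡ 1 (mod 148990).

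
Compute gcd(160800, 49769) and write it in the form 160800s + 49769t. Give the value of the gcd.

Repeated division:
160800 = 3*49769 + 11493
49769 = 4*11493 + 3797
11493 = 3*3797 + 102
3797 = 37*102 + 23
102 = 4*23 + 10
23 = 2*10 + 3
10 = 3*3 + 1
3 = 3*1 + 0
gcd(160800, 49769) = 1.
Working backward:
1 = 10 − 3·3
1 = −3·23 + 7·10
1 = 7·102 − 31·23
1 = −31·3797 + 1154·102
1 = 1154·11493 − 3493·3797
1 = −3493·49769 + 15126·11493
1 = 15126·160800 − 48871·49769
So 1 = (15126)·160800 + (-48871)·49769.

1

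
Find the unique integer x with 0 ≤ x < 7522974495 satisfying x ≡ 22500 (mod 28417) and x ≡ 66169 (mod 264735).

2401742089

Write x = 22500 + 28417·k. Then 28417·k ≡ 66169 − 22500 ≡ 43669 (mod 264735).
Need 28417⁻¹ mod 264735. Extended Euclid on (264735, 28417):
264735 = 9×28417 + 8982
28417 = 3×8982 + 1471
8982 = 6×1471 + 156
1471 = 9×156 + 67
156 = 2×67 + 22
67 = 3×22 + 1
22 = 22×1 + 0
Back-substitute:
1 = 67 − 3·22
1 = −3·156 + 7·67
1 = 7·1471 − 66·156
1 = −66·8982 + 403·1471
1 = 403·28417 − 1275·8982
1 = −1275·264735 + 11878·28417
28417⁻¹ ≡ 11878 (mod 264735), so k ≡ 11878·43669 ≡ 84517 (mod 264735).
x = 22500 + 28417·84517 = 2401742089.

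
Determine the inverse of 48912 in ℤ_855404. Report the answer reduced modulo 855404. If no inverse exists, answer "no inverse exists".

no inverse exists

Euclidean algorithm on 855404, 48912:
855404 = 17×48912 + 23900
48912 = 2×23900 + 1112
23900 = 21×1112 + 548
1112 = 2×548 + 16
548 = 34×16 + 4
16 = 4×4 + 0
Since gcd = 4 > 1, 48912 is not a unit mod 855404.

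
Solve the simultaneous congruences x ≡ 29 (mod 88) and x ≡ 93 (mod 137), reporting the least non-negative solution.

5573

Write x = 29 + 88·k. Then 88·k ≡ 93 − 29 ≡ 64 (mod 137).
Need 88⁻¹ mod 137. Extended Euclid on (137, 88):
137 = 1×88 + 49
88 = 1×49 + 39
49 = 1×39 + 10
39 = 3×10 + 9
10 = 1×9 + 1
9 = 9×1 + 0
Back-substitute:
1 = 10 − 9
1 = −39 + 4·10
1 = 4·49 − 5·39
1 = −5·88 + 9·49
1 = 9·137 − 14·88
88⁻¹ ≡ 123 (mod 137), so k ≡ 123·64 ≡ 63 (mod 137).
x = 29 + 88·63 = 5573.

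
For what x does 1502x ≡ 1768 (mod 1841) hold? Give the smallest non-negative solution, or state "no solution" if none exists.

First find gcd(1502, 1841):
1841 = 1×1502 + 339
1502 = 4×339 + 146
339 = 2×146 + 47
146 = 3×47 + 5
47 = 9×5 + 2
5 = 2×2 + 1
2 = 2×1 + 0
gcd = 1, so a unique solution mod 1841 exists.
Back-substitute for the Bézout coefficients:
1 = 5 − 2·2
1 = −2·47 + 19·5
1 = 19·146 − 59·47
1 = −59·339 + 137·146
1 = 137·1502 − 607·339
1 = −607·1841 + 744·1502
So 1502·(744) ≡ 1 (mod 1841), giving 1502⁻¹ ≡ 744.
x ≡ 1502⁻¹·1768 ≡ 744·1768 ≡ 918 (mod 1841).

918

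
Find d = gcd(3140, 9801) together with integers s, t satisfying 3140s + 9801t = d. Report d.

Euclidean algorithm:
9801 = 3×3140 + 381
3140 = 8×381 + 92
381 = 4×92 + 13
92 = 7×13 + 1
13 = 13×1 + 0
gcd(3140, 9801) = 1.
Back-substituting:
1 = 92 − 7·13
1 = −7·381 + 29·92
1 = 29·3140 − 239·381
1 = −239·9801 + 746·3140
So 1 = (-239)·9801 + (746)·3140.

1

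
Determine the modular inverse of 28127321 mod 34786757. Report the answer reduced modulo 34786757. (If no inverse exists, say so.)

Apply the Euclidean algorithm to 34786757 and 28127321:
34786757 = 1×28127321 + 6659436
28127321 = 4×6659436 + 1489577
6659436 = 4×1489577 + 701128
1489577 = 2×701128 + 87321
701128 = 8×87321 + 2560
87321 = 34×2560 + 281
2560 = 9×281 + 31
281 = 9×31 + 2
31 = 15×2 + 1
2 = 2×1 + 0
Since gcd(28127321, 34786757) = 1, back-substitute to write 1 as a combination:
1 = 31 − 15·2
1 = −15·281 + 136·31
1 = 136·2560 − 1239·281
1 = −1239·87321 + 42262·2560
1 = 42262·701128 − 339335·87321
1 = −339335·1489577 + 720932·701128
1 = 720932·6659436 − 3223063·1489577
1 = −3223063·28127321 + 13613184·6659436
1 = 13613184·34786757 − 16836247·28127321
So 28127321·(-16836247) ≡ 1 (mod 34786757), and -16836247 ≡ 17950510 (mod 34786757).

17950510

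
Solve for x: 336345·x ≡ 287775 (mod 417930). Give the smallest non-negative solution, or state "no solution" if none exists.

First find gcd(336345, 417930):
417930 = 1×336345 + 81585
336345 = 4×81585 + 10005
81585 = 8×10005 + 1545
10005 = 6×1545 + 735
1545 = 2×735 + 75
735 = 9×75 + 60
75 = 1×60 + 15
60 = 4×15 + 0
gcd = 15 and 15 | 287775, so solutions exist. Divide through by 15: 22423x ≡ 19185 (mod 27862).
Now find 22423⁻¹ mod 27862:
27862 = 1·22423 + 5439
22423 = 4·5439 + 667
5439 = 8·667 + 103
667 = 6·103 + 49
103 = 2·49 + 5
49 = 9·5 + 4
5 = 1·4 + 1
4 = 4·1 + 0
Back-substitute:
1 = 5 − 4
1 = −49 + 10·5
1 = 10·103 − 21·49
1 = −21·667 + 136·103
1 = 136·5439 − 1109·667
1 = −1109·22423 + 4572·5439
1 = 4572·27862 − 5681·22423
So 22423·(-5681) ≡ 1 (mod 27862), i.e. 22423⁻¹ ≡ 22181.
Then x ≡ 22181·19185 ≡ 6159 (mod 27862); the smallest non-negative solution is x = 6159.

6159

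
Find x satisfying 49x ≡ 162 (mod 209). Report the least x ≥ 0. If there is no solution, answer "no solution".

First find gcd(49, 209):
209 = 4*49 + 13
49 = 3*13 + 10
13 = 1*10 + 3
10 = 3*3 + 1
3 = 3*1 + 0
gcd = 1, so a unique solution mod 209 exists.
Back-substitute for the Bézout coefficients:
1 = 10 − 3·3
1 = −3·13 + 4·10
1 = 4·49 − 15·13
1 = −15·209 + 64·49
So 49·(64) ≡ 1 (mod 209), giving 49⁻¹ ≡ 64.
x ≡ 49⁻¹·162 ≡ 64·162 ≡ 127 (mod 209).

127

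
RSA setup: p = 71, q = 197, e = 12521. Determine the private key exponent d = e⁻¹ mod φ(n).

φ(n) = (p−1)(q−1) = 70·196 = 13720.
Need d with 12521·d ≡ 1 (mod 13720). Apply the extended Euclidean algorithm:
13720 = 1×12521 + 1199
12521 = 10×1199 + 531
1199 = 2×531 + 137
531 = 3×137 + 120
137 = 1×120 + 17
120 = 7×17 + 1
17 = 17×1 + 0
Back-substitute:
1 = 120 − 7·17
1 = −7·137 + 8·120
1 = 8·531 − 31·137
1 = −31·1199 + 70·531
1 = 70·12521 − 731·1199
1 = −731·13720 + 801·12521
So 12521·801 ≡ 1 (mod 13720), hence d = 801.

801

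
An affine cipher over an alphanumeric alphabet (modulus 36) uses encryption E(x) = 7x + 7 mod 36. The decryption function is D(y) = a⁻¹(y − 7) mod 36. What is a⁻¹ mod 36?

Run Euclid on (36, 7):
36 = 5×7 + 1
7 = 7×1 + 0
gcd = 1, so the inverse exists. Back-substitute:
1 = 36 − 5·7
So 7·(-5) ≡ 1 (mod 36), and -5 ≡ 31 (mod 36).

31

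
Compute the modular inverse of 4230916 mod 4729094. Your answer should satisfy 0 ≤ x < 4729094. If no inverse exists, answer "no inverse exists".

Euclidean algorithm on 4729094, 4230916:
4729094 = 1×4230916 + 498178
4230916 = 8×498178 + 245492
498178 = 2×245492 + 7194
245492 = 34×7194 + 896
7194 = 8×896 + 26
896 = 34×26 + 12
26 = 2×12 + 2
12 = 6×2 + 0
gcd(4230916, 4729094) = 2 ≠ 1, so 4230916 has no multiplicative inverse modulo 4729094.

no inverse exists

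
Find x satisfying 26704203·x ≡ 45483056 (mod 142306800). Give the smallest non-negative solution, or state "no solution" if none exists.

no solution

gcd(26704203, 142306800):
142306800 = 5*26704203 + 8785785
26704203 = 3*8785785 + 346848
8785785 = 25*346848 + 114585
346848 = 3*114585 + 3093
114585 = 37*3093 + 144
3093 = 21*144 + 69
144 = 2*69 + 6
69 = 11*6 + 3
6 = 2*3 + 0
gcd = 3, but 3 ∤ 45483056, so the congruence has no solution.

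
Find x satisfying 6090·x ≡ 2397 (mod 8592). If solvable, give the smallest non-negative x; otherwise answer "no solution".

no solution

gcd(6090, 8592):
8592 = 1*6090 + 2502
6090 = 2*2502 + 1086
2502 = 2*1086 + 330
1086 = 3*330 + 96
330 = 3*96 + 42
96 = 2*42 + 12
42 = 3*12 + 6
12 = 2*6 + 0
gcd = 6, but 6 ∤ 2397, so the congruence has no solution.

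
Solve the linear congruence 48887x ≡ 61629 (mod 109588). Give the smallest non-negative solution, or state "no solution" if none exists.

First find gcd(48887, 109588):
109588 = 2*48887 + 11814
48887 = 4*11814 + 1631
11814 = 7*1631 + 397
1631 = 4*397 + 43
397 = 9*43 + 10
43 = 4*10 + 3
10 = 3*3 + 1
3 = 3*1 + 0
gcd = 1, so a unique solution mod 109588 exists.
Back-substitute for the Bézout coefficients:
1 = 10 − 3·3
1 = −3·43 + 13·10
1 = 13·397 − 120·43
1 = −120·1631 + 493·397
1 = 493·11814 − 3571·1631
1 = −3571·48887 + 14777·11814
1 = 14777·109588 − 33125·48887
So 48887·(-33125) ≡ 1 (mod 109588), giving 48887⁻¹ ≡ 76463.
x ≡ 48887⁻¹·61629 ≡ 76463·61629 ≡ 54227 (mod 109588).

54227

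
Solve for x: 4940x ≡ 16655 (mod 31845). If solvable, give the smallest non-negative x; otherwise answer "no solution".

First find gcd(4940, 31845):
31845 = 6·4940 + 2205
4940 = 2·2205 + 530
2205 = 4·530 + 85
530 = 6·85 + 20
85 = 4·20 + 5
20 = 4·5 + 0
gcd = 5 and 5 | 16655, so solutions exist. Divide through by 5: 988x ≡ 3331 (mod 6369).
Now find 988⁻¹ mod 6369:
6369 = 6*988 + 441
988 = 2*441 + 106
441 = 4*106 + 17
106 = 6*17 + 4
17 = 4*4 + 1
4 = 4*1 + 0
Back-substitute:
1 = 17 − 4·4
1 = −4·106 + 25·17
1 = 25·441 − 104·106
1 = −104·988 + 233·441
1 = 233·6369 − 1502·988
So 988·(-1502) ≡ 1 (mod 6369), i.e. 988⁻¹ ≡ 4867.
Then x ≡ 4867·3331 ≡ 2872 (mod 6369); the smallest non-negative solution is x = 2872.

2872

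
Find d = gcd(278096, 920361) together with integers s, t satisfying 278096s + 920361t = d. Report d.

13

Euclidean algorithm:
920361 = 3·278096 + 86073
278096 = 3·86073 + 19877
86073 = 4·19877 + 6565
19877 = 3·6565 + 182
6565 = 36·182 + 13
182 = 14·13 + 0
gcd(278096, 920361) = 13.
Express as a combination:
13 = 6565 − 36·182
13 = −36·19877 + 109·6565
13 = 109·86073 − 472·19877
13 = −472·278096 + 1525·86073
13 = 1525·920361 − 5047·278096
So 13 = (1525)·920361 + (-5047)·278096.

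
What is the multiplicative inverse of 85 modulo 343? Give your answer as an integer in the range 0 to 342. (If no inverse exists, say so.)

Run Euclid on (343, 85):
343 = 4·85 + 3
85 = 28·3 + 1
3 = 3·1 + 0
Since gcd(85, 343) = 1, back-substitute to write 1 as a combination:
1 = 85 − 28·3
1 = −28·343 + 113·85
So 85·113 ≡ 1 (mod 343).

113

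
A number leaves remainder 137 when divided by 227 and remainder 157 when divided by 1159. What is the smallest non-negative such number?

Write x = 137 + 227·k. Then 227·k ≡ 157 − 137 ≡ 20 (mod 1159).
Need 227⁻¹ mod 1159. Extended Euclid on (1159, 227):
1159 = 5×227 + 24
227 = 9×24 + 11
24 = 2×11 + 2
11 = 5×2 + 1
2 = 2×1 + 0
Back-substitute:
1 = 11 − 5·2
1 = −5·24 + 11·11
1 = 11·227 − 104·24
1 = −104·1159 + 531·227
227⁻¹ ≡ 531 (mod 1159), so k ≡ 531·20 ≡ 189 (mod 1159).
x = 137 + 227·189 = 43040.

43040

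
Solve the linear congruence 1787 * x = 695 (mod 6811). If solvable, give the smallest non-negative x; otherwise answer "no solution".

First find gcd(1787, 6811):
6811 = 3×1787 + 1450
1787 = 1×1450 + 337
1450 = 4×337 + 102
337 = 3×102 + 31
102 = 3×31 + 9
31 = 3×9 + 4
9 = 2×4 + 1
4 = 4×1 + 0
gcd = 1, so a unique solution mod 6811 exists.
Back-substitute for the Bézout coefficients:
1 = 9 − 2·4
1 = −2·31 + 7·9
1 = 7·102 − 23·31
1 = −23·337 + 76·102
1 = 76·1450 − 327·337
1 = −327·1787 + 403·1450
1 = 403·6811 − 1536·1787
So 1787·(-1536) ≡ 1 (mod 6811), giving 1787⁻¹ ≡ 5275.
x ≡ 1787⁻¹·695 ≡ 5275·695 ≡ 1807 (mod 6811).

1807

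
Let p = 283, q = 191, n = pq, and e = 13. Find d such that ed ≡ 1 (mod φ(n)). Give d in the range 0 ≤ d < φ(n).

45337

φ(n) = (p−1)(q−1) = 282·190 = 53580.
Need d with 13·d ≡ 1 (mod 53580). Apply the extended Euclidean algorithm:
53580 = 4121*13 + 7
13 = 1*7 + 6
7 = 1*6 + 1
6 = 6*1 + 0
Back-substitute:
1 = 7 − 6
1 = −13 + 2·7
1 = 2·53580 − 8243·13
So 13·(-8243) ≡ 1 (mod 53580), hence d ≡ -8243 ≡ 45337 (mod 53580).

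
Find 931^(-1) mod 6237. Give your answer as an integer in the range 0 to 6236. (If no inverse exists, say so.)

no inverse exists

Euclidean algorithm on 6237, 931:
6237 = 6*931 + 651
931 = 1*651 + 280
651 = 2*280 + 91
280 = 3*91 + 7
91 = 13*7 + 0
The gcd is 7, not 1, hence no inverse exists.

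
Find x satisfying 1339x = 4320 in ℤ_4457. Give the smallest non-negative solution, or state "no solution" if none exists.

First find gcd(1339, 4457):
4457 = 3*1339 + 440
1339 = 3*440 + 19
440 = 23*19 + 3
19 = 6*3 + 1
3 = 3*1 + 0
gcd = 1, so a unique solution mod 4457 exists.
Back-substitute for the Bézout coefficients:
1 = 19 − 6·3
1 = −6·440 + 139·19
1 = 139·1339 − 423·440
1 = −423·4457 + 1408·1339
So 1339·(1408) ≡ 1 (mod 4457), giving 1339⁻¹ ≡ 1408.
x ≡ 1339⁻¹·4320 ≡ 1408·4320 ≡ 3212 (mod 4457).

3212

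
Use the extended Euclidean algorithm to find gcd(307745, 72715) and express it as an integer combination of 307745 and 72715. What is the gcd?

Repeated division:
307745 = 4·72715 + 16885
72715 = 4·16885 + 5175
16885 = 3·5175 + 1360
5175 = 3·1360 + 1095
1360 = 1·1095 + 265
1095 = 4·265 + 35
265 = 7·35 + 20
35 = 1·20 + 15
20 = 1·15 + 5
15 = 3·5 + 0
gcd(307745, 72715) = 5.
Working backward:
5 = 20 − 15
5 = −35 + 2·20
5 = 2·265 − 15·35
5 = −15·1095 + 62·265
5 = 62·1360 − 77·1095
5 = −77·5175 + 293·1360
5 = 293·16885 − 956·5175
5 = −956·72715 + 4117·16885
5 = 4117·307745 − 17424·72715
So 5 = (4117)·307745 + (-17424)·72715.

5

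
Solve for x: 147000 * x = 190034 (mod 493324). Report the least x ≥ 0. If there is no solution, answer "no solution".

gcd(147000, 493324):
493324 = 3·147000 + 52324
147000 = 2·52324 + 42352
52324 = 1·42352 + 9972
42352 = 4·9972 + 2464
9972 = 4·2464 + 116
2464 = 21·116 + 28
116 = 4·28 + 4
28 = 7·4 + 0
gcd = 4, but 4 ∤ 190034, so the congruence has no solution.

no solution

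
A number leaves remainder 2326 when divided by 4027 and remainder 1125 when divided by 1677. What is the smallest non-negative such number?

Write x = 2326 + 4027·k. Then 4027·k ≡ 1125 − 2326 ≡ 476 (mod 1677).
Need 4027⁻¹ mod 1677. Extended Euclid on (1677, 673):
1677 = 2×673 + 331
673 = 2×331 + 11
331 = 30×11 + 1
11 = 11×1 + 0
Back-substitute:
1 = 331 − 30·11
1 = −30·673 + 61·331
1 = 61·1677 − 152·673
4027⁻¹ ≡ 1525 (mod 1677), so k ≡ 1525·476 ≡ 1436 (mod 1677).
x = 2326 + 4027·1436 = 5785098.

5785098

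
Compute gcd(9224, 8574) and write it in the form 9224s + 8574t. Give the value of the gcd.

2

Apply Euclid's algorithm to 9224 and 8574:
9224 = 1×8574 + 650
8574 = 13×650 + 124
650 = 5×124 + 30
124 = 4×30 + 4
30 = 7×4 + 2
4 = 2×2 + 0
gcd(9224, 8574) = 2.
Express as a combination:
2 = 30 − 7·4
2 = −7·124 + 29·30
2 = 29·650 − 152·124
2 = −152·8574 + 2005·650
2 = 2005·9224 − 2157·8574
So 2 = (2005)·9224 + (-2157)·8574.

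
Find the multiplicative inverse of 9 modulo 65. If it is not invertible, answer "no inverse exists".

gcd(65, 9) by repeated division:
65 = 7*9 + 2
9 = 4*2 + 1
2 = 2*1 + 0
gcd = 1, so the inverse exists. Back-substitute:
1 = 9 − 4·2
1 = −4·65 + 29·9
So 9·29 ≡ 1 (mod 65).

29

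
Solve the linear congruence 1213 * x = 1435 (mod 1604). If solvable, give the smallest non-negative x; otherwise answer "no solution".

First find gcd(1213, 1604):
1604 = 1*1213 + 391
1213 = 3*391 + 40
391 = 9*40 + 31
40 = 1*31 + 9
31 = 3*9 + 4
9 = 2*4 + 1
4 = 4*1 + 0
gcd = 1, so a unique solution mod 1604 exists.
Back-substitute for the Bézout coefficients:
1 = 9 − 2·4
1 = −2·31 + 7·9
1 = 7·40 − 9·31
1 = −9·391 + 88·40
1 = 88·1213 − 273·391
1 = −273·1604 + 361·1213
So 1213·(361) ≡ 1 (mod 1604), giving 1213⁻¹ ≡ 361.
x ≡ 1213⁻¹·1435 ≡ 361·1435 ≡ 1547 (mod 1604).

1547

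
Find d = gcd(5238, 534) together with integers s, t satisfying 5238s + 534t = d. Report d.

Repeated division:
5238 = 9×534 + 432
534 = 1×432 + 102
432 = 4×102 + 24
102 = 4×24 + 6
24 = 4×6 + 0
gcd(5238, 534) = 6.
Back-substituting:
6 = 102 − 4·24
6 = −4·432 + 17·102
6 = 17·534 − 21·432
6 = −21·5238 + 206·534
So 6 = (-21)·5238 + (206)·534.

6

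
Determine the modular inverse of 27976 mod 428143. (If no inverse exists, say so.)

231166

gcd(428143, 27976) by repeated division:
428143 = 15·27976 + 8503
27976 = 3·8503 + 2467
8503 = 3·2467 + 1102
2467 = 2·1102 + 263
1102 = 4·263 + 50
263 = 5·50 + 13
50 = 3·13 + 11
13 = 1·11 + 2
11 = 5·2 + 1
2 = 2·1 + 0
The gcd is 1. Working backward:
1 = 11 − 5·2
1 = −5·13 + 6·11
1 = 6·50 − 23·13
1 = −23·263 + 121·50
1 = 121·1102 − 507·263
1 = −507·2467 + 1135·1102
1 = 1135·8503 − 3912·2467
1 = −3912·27976 + 12871·8503
1 = 12871·428143 − 196977·27976
So 27976·(-196977) ≡ 1 (mod 428143), and -196977 ≡ 231166 (mod 428143).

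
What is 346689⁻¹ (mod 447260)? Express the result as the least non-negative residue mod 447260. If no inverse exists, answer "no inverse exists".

93209

gcd(447260, 346689) by repeated division:
447260 = 1·346689 + 100571
346689 = 3·100571 + 44976
100571 = 2·44976 + 10619
44976 = 4·10619 + 2500
10619 = 4·2500 + 619
2500 = 4·619 + 24
619 = 25·24 + 19
24 = 1·19 + 5
19 = 3·5 + 4
5 = 1·4 + 1
4 = 4·1 + 0
gcd = 1, so the inverse exists. Back-substitute:
1 = 5 − 4
1 = −19 + 4·5
1 = 4·24 − 5·19
1 = −5·619 + 129·24
1 = 129·2500 − 521·619
1 = −521·10619 + 2213·2500
1 = 2213·44976 − 9373·10619
1 = −9373·100571 + 20959·44976
1 = 20959·346689 − 72250·100571
1 = −72250·447260 + 93209·346689
So 346689·93209 ≡ 1 (mod 447260).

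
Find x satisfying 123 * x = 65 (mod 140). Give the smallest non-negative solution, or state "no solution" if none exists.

First find gcd(123, 140):
140 = 1·123 + 17
123 = 7·17 + 4
17 = 4·4 + 1
4 = 4·1 + 0
gcd = 1, so a unique solution mod 140 exists.
Back-substitute for the Bézout coefficients:
1 = 17 − 4·4
1 = −4·123 + 29·17
1 = 29·140 − 33·123
So 123·(-33) ≡ 1 (mod 140), giving 123⁻¹ ≡ 107.
x ≡ 123⁻¹·65 ≡ 107·65 ≡ 95 (mod 140).

95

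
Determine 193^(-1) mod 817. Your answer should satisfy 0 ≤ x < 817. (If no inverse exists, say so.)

gcd(817, 193) by repeated division:
817 = 4×193 + 45
193 = 4×45 + 13
45 = 3×13 + 6
13 = 2×6 + 1
6 = 6×1 + 0
gcd = 1, so the inverse exists. Back-substitute:
1 = 13 − 2·6
1 = −2·45 + 7·13
1 = 7·193 − 30·45
1 = −30·817 + 127·193
So 193·127 ≡ 1 (mod 817).

127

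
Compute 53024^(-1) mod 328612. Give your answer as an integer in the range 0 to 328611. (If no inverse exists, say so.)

Euclidean algorithm on 328612, 53024:
328612 = 6·53024 + 10468
53024 = 5·10468 + 684
10468 = 15·684 + 208
684 = 3·208 + 60
208 = 3·60 + 28
60 = 2·28 + 4
28 = 7·4 + 0
gcd(53024, 328612) = 4 ≠ 1, so 53024 has no multiplicative inverse modulo 328612.

no inverse exists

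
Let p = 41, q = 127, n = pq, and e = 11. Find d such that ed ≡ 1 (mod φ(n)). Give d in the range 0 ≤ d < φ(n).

2291

φ(n) = (p−1)(q−1) = 40·126 = 5040.
Need d with 11·d ≡ 1 (mod 5040). Apply the extended Euclidean algorithm:
5040 = 458*11 + 2
11 = 5*2 + 1
2 = 2*1 + 0
Back-substitute:
1 = 11 − 5·2
1 = −5·5040 + 2291·11
So 11·2291 ≡ 1 (mod 5040), hence d = 2291.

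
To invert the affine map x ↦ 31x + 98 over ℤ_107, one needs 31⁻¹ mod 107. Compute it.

Apply the Euclidean algorithm to 107 and 31:
107 = 3*31 + 14
31 = 2*14 + 3
14 = 4*3 + 2
3 = 1*2 + 1
2 = 2*1 + 0
The gcd is 1. Working backward:
1 = 3 − 2
1 = −14 + 5·3
1 = 5·31 − 11·14
1 = −11·107 + 38·31
So 31·38 ≡ 1 (mod 107).

38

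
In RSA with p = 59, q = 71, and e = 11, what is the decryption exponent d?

3691

φ(n) = (p−1)(q−1) = 58·70 = 4060.
Need d with 11·d ≡ 1 (mod 4060). Apply the extended Euclidean algorithm:
4060 = 369×11 + 1
11 = 11×1 + 0
Back-substitute:
1 = 4060 − 369·11
So 11·(-369) ≡ 1 (mod 4060), hence d ≡ -369 ≡ 3691 (mod 4060).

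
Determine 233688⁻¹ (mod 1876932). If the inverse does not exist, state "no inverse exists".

Compute gcd(233688, 1876932):
1876932 = 8×233688 + 7428
233688 = 31×7428 + 3420
7428 = 2×3420 + 588
3420 = 5×588 + 480
588 = 1×480 + 108
480 = 4×108 + 48
108 = 2×48 + 12
48 = 4×12 + 0
gcd(233688, 1876932) = 12 ≠ 1, so 233688 has no multiplicative inverse modulo 1876932.

no inverse exists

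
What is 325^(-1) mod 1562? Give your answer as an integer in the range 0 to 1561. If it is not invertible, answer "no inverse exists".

gcd(1562, 325) by repeated division:
1562 = 4·325 + 262
325 = 1·262 + 63
262 = 4·63 + 10
63 = 6·10 + 3
10 = 3·3 + 1
3 = 3·1 + 0
The gcd is 1. Working backward:
1 = 10 − 3·3
1 = −3·63 + 19·10
1 = 19·262 − 79·63
1 = −79·325 + 98·262
1 = 98·1562 − 471·325
Thus 325·(-471) ≡ 1 (mod 1562); reducing, -471 mod 1562 = 1091.

1091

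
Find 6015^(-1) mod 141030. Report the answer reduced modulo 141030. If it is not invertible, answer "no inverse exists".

no inverse exists

Euclidean algorithm on 141030, 6015:
141030 = 23·6015 + 2685
6015 = 2·2685 + 645
2685 = 4·645 + 105
645 = 6·105 + 15
105 = 7·15 + 0
Since gcd = 15 > 1, 6015 is not a unit mod 141030.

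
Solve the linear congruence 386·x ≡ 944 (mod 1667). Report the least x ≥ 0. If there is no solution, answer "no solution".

First find gcd(386, 1667):
1667 = 4×386 + 123
386 = 3×123 + 17
123 = 7×17 + 4
17 = 4×4 + 1
4 = 4×1 + 0
gcd = 1, so a unique solution mod 1667 exists.
Back-substitute for the Bézout coefficients:
1 = 17 − 4·4
1 = −4·123 + 29·17
1 = 29·386 − 91·123
1 = −91·1667 + 393·386
So 386·(393) ≡ 1 (mod 1667), giving 386⁻¹ ≡ 393.
x ≡ 386⁻¹·944 ≡ 393·944 ≡ 918 (mod 1667).

918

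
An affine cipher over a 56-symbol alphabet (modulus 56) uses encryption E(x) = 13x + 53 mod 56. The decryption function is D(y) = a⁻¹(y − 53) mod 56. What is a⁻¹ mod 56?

Apply the Euclidean algorithm to 56 and 13:
56 = 4×13 + 4
13 = 3×4 + 1
4 = 4×1 + 0
Since gcd(13, 56) = 1, back-substitute to write 1 as a combination:
1 = 13 − 3·4
1 = −3·56 + 13·13
So 13·13 ≡ 1 (mod 56).

13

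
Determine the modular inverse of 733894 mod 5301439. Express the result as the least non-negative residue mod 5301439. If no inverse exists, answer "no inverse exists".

Run Euclid on (5301439, 733894):
5301439 = 7×733894 + 164181
733894 = 4×164181 + 77170
164181 = 2×77170 + 9841
77170 = 7×9841 + 8283
9841 = 1×8283 + 1558
8283 = 5×1558 + 493
1558 = 3×493 + 79
493 = 6×79 + 19
79 = 4×19 + 3
19 = 6×3 + 1
3 = 3×1 + 0
Since gcd(733894, 5301439) = 1, back-substitute to write 1 as a combination:
1 = 19 − 6·3
1 = −6·79 + 25·19
1 = 25·493 − 156·79
1 = −156·1558 + 493·493
1 = 493·8283 − 2621·1558
1 = −2621·9841 + 3114·8283
1 = 3114·77170 − 24419·9841
1 = −24419·164181 + 51952·77170
1 = 51952·733894 − 232227·164181
1 = −232227·5301439 + 1677541·733894
So 733894·1677541 ≡ 1 (mod 5301439).

1677541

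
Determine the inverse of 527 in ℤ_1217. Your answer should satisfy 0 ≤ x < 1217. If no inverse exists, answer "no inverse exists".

Apply the Euclidean algorithm to 1217 and 527:
1217 = 2*527 + 163
527 = 3*163 + 38
163 = 4*38 + 11
38 = 3*11 + 5
11 = 2*5 + 1
5 = 5*1 + 0
The gcd is 1. Working backward:
1 = 11 − 2·5
1 = −2·38 + 7·11
1 = 7·163 − 30·38
1 = −30·527 + 97·163
1 = 97·1217 − 224·527
So 527·(-224) ≡ 1 (mod 1217), and -224 ≡ 993 (mod 1217).

993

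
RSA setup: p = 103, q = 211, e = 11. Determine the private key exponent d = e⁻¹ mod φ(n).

13631

φ(n) = (p−1)(q−1) = 102·210 = 21420.
Need d with 11·d ≡ 1 (mod 21420). Apply the extended Euclidean algorithm:
21420 = 1947×11 + 3
11 = 3×3 + 2
3 = 1×2 + 1
2 = 2×1 + 0
Back-substitute:
1 = 3 − 2
1 = −11 + 4·3
1 = 4·21420 − 7789·11
So 11·(-7789) ≡ 1 (mod 21420), hence d ≡ -7789 ≡ 13631 (mod 21420).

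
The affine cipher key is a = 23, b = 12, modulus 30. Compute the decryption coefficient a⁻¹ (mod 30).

17

Apply the Euclidean algorithm to 30 and 23:
30 = 1×23 + 7
23 = 3×7 + 2
7 = 3×2 + 1
2 = 2×1 + 0
gcd = 1, so the inverse exists. Back-substitute:
1 = 7 − 3·2
1 = −3·23 + 10·7
1 = 10·30 − 13·23
So 23·(-13) ≡ 1 (mod 30), and -13 ≡ 17 (mod 30).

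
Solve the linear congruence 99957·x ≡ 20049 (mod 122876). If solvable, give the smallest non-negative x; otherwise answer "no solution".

no solution

gcd(99957, 122876):
122876 = 1×99957 + 22919
99957 = 4×22919 + 8281
22919 = 2×8281 + 6357
8281 = 1×6357 + 1924
6357 = 3×1924 + 585
1924 = 3×585 + 169
585 = 3×169 + 78
169 = 2×78 + 13
78 = 6×13 + 0
gcd = 13, but 13 ∤ 20049, so the congruence has no solution.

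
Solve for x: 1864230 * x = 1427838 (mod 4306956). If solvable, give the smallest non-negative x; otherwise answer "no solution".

406713

First find gcd(1864230, 4306956):
4306956 = 2×1864230 + 578496
1864230 = 3×578496 + 128742
578496 = 4×128742 + 63528
128742 = 2×63528 + 1686
63528 = 37×1686 + 1146
1686 = 1×1146 + 540
1146 = 2×540 + 66
540 = 8×66 + 12
66 = 5×12 + 6
12 = 2×6 + 0
gcd = 6 and 6 | 1427838, so solutions exist. Divide through by 6: 310705x ≡ 237973 (mod 717826).
Now find 310705⁻¹ mod 717826:
717826 = 2*310705 + 96416
310705 = 3*96416 + 21457
96416 = 4*21457 + 10588
21457 = 2*10588 + 281
10588 = 37*281 + 191
281 = 1*191 + 90
191 = 2*90 + 11
90 = 8*11 + 2
11 = 5*2 + 1
2 = 2*1 + 0
Back-substitute:
1 = 11 − 5·2
1 = −5·90 + 41·11
1 = 41·191 − 87·90
1 = −87·281 + 128·191
1 = 128·10588 − 4823·281
1 = −4823·21457 + 9774·10588
1 = 9774·96416 − 43919·21457
1 = −43919·310705 + 141531·96416
1 = 141531·717826 − 326981·310705
So 310705·(-326981) ≡ 1 (mod 717826), i.e. 310705⁻¹ ≡ 390845.
Then x ≡ 390845·237973 ≡ 406713 (mod 717826); the smallest non-negative solution is x = 406713.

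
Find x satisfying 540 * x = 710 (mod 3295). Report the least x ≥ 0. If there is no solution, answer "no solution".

First find gcd(540, 3295):
3295 = 6·540 + 55
540 = 9·55 + 45
55 = 1·45 + 10
45 = 4·10 + 5
10 = 2·5 + 0
gcd = 5 and 5 | 710, so solutions exist. Divide through by 5: 108x ≡ 142 (mod 659).
Now find 108⁻¹ mod 659:
659 = 6·108 + 11
108 = 9·11 + 9
11 = 1·9 + 2
9 = 4·2 + 1
2 = 2·1 + 0
Back-substitute:
1 = 9 − 4·2
1 = −4·11 + 5·9
1 = 5·108 − 49·11
1 = −49·659 + 299·108
So 108⁻¹ ≡ 299 (mod 659).
Then x ≡ 299·142 ≡ 282 (mod 659); the smallest non-negative solution is x = 282.

282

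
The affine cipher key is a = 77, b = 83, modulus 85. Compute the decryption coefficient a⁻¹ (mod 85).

53

Run Euclid on (85, 77):
85 = 1·77 + 8
77 = 9·8 + 5
8 = 1·5 + 3
5 = 1·3 + 2
3 = 1·2 + 1
2 = 2·1 + 0
gcd = 1, so the inverse exists. Back-substitute:
1 = 3 − 2
1 = −5 + 2·3
1 = 2·8 − 3·5
1 = −3·77 + 29·8
1 = 29·85 − 32·77
Thus 77·(-32) ≡ 1 (mod 85); reducing, -32 mod 85 = 53.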